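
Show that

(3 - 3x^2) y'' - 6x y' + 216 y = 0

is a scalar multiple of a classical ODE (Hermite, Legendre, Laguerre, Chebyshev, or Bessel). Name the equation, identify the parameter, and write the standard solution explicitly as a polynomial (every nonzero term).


All three coefficients share the factor 3; dividing through by 3 gives  (1 - x^2) y'' - 2x y' + 72 y = 0.
This matches the Legendre equation (1 - x^2) y'' - 2x y' + n(n+1) y = 0 (note the -2x y' term) with n(n+1) = 72, so n = 8; the polynomial solution is P_8(x).
With y = sum_k a_k x^k, matching x^k gives (k+2)(k+1) a_{k+2} = [k(k+1) - n(n+1)] a_k = (k - 8)(k + 9) a_k. The right side vanishes at k = 8, so the series with the parity of 8 terminates at degree 8.
Standard normalization (P_n(1) = 1): leading coefficient (2n)!/(2^n (n!)^2) = 20922789888000/(256*1625702400) = 6435/128, so a_8 = 6435/128. Work downward with a_k = (k+1)(k+2) a_{k+2} / ((k - 8)(k + 9)):
  a_6 = (7)(8)(6435/128) / ((6 - 8)(6 + 9)) = (45045/16)/(-30) = -3003/32
  a_4 = (5)(6)(-3003/32) / ((4 - 8)(4 + 9)) = (-45045/16)/(-52) = 3465/64
  a_2 = (3)(4)(3465/64) / ((2 - 8)(2 + 9)) = (10395/16)/(-66) = -315/32
  a_0 = (1)(2)(-315/32) / ((0 - 8)(0 + 9)) = (-315/16)/(-72) = 35/128
Hence P_8(x) = 6435 x^8/128 - 3003 x^6/32 + 3465 x^4/64 - 315 x^2/32 + 35/128.

P_8(x); series = 6435 x^8/128 - 3003 x^6/32 + 3465 x^4/64 - 315 x^2/32 + 35/128


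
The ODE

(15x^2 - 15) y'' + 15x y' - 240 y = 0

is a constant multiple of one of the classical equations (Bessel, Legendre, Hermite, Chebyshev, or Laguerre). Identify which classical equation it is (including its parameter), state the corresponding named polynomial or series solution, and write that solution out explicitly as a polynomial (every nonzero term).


All three coefficients share the factor -15; dividing through by -15 gives  (1 - x^2) y'' - x y' + 16 y = 0.
This matches the Chebyshev equation (1 - x^2) y'' - x y' + n^2 y = 0 (note the -x y' term, not -2x y') with n^2 = 16, so n = 4; the polynomial solution is T_4(x).
With y = sum_k a_k x^k, matching x^k gives (k+2)(k+1) a_{k+2} = (k^2 - n^2) a_k = (k - 4)(k + 4) a_k. The right side vanishes at k = 4, so the series with the parity of 4 terminates at degree 4.
Standard normalization: leading coefficient of T_n is 2^(n-1), so a_4 = 2^3 = 8. Work downward with a_k = (k+1)(k+2) a_{k+2} / ((k - 4)(k + 4)):
  a_2 = (3)(4)(8) / ((2 - 4)(2 + 4)) = 96/(-12) = -8
  a_0 = (1)(2)(-8) / ((0 - 4)(0 + 4)) = -16/(-16) = 1
Hence T_4(x) = 8 x^4 - 8 x^2 + 1.

T_4(x); series = 8 x^4 - 8 x^2 + 1


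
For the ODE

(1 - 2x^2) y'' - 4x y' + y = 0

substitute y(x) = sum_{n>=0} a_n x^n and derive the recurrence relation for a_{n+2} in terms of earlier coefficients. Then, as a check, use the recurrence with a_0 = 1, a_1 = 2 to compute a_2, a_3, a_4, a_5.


Substitute y = sum_n a_n x^n.
(1 - 2 x^2) y'' contributes (n+2)(n+1) a_{n+2} - 2 n(n-1) a_n at x^n.
-4 x y'(x) contributes -4 n a_n at x^n.
y(x) contributes 1 a_n at x^n.
Matching x^n: (n+2)(n+1) a_{n+2} + (-2 n(n-1) - 4 n + 1) a_n = 0.
Thus a_{n+2} = (2 n(n-1) + 4 n - 1) / ((n+1)(n+2)) * a_n.

Check with a_0 = 1, a_1 = 2 (apply the recurrence for n = 0, 1, 2, 3): a_0 = 1, a_1 = 2, a_2 = -1/2, a_3 = 1, a_4 = -11/24, a_5 = 23/20.

a_(n+2) = (2 n(n-1) + 4 n - 1) / ((n+1)(n+2)) * a_n; check: a_0 = 1, a_1 = 2, a_2 = -1/2, a_3 = 1, a_4 = -11/24, a_5 = 23/20


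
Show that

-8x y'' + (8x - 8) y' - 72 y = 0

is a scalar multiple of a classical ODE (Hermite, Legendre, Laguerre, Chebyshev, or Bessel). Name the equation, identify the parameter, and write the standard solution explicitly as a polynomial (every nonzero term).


All three coefficients share the factor -8; dividing through by -8 gives  x y'' + (1 - x) y' + 9 y = 0.
This matches the Laguerre equation x y'' + (1 - x) y' + n y = 0 with n = 9; the polynomial solution is L_9(x).
With y = sum_k a_k x^k, matching x^k gives (k+1)k a_{k+1} + (k+1) a_{k+1} - k a_k + n a_k = 0, i.e. (k+1)^2 a_{k+1} = (k - n) a_k = (k - 9) a_k. The right side vanishes at k = 9, so the series terminates at degree 9.
Standard normalization L_n(0) = 1 gives a_0 = 1. Work upward with a_{k+1} = (k - 9) a_k / (k+1)^2:
  a_1 = (0 - 9)(1) / 1^2 = -9/1 = -9
  a_2 = (1 - 9)(-9) / 2^2 = 72/4 = 18
  a_3 = (2 - 9)(18) / 3^2 = -126/9 = -14
  a_4 = (3 - 9)(-14) / 4^2 = 84/16 = 21/4
  a_5 = (4 - 9)(21/4) / 5^2 = (-105/4)/25 = -21/20
  a_6 = (5 - 9)(-21/20) / 6^2 = (21/5)/36 = 7/60
  a_7 = (6 - 9)(7/60) / 7^2 = (-7/20)/49 = -1/140
  a_8 = (7 - 9)(-1/140) / 8^2 = (1/70)/64 = 1/4480
  a_9 = (8 - 9)(1/4480) / 9^2 = (-1/4480)/81 = -1/362880
Hence L_9(x) = -x^9/362880 + x^8/4480 - x^7/140 + 7 x^6/60 - 21 x^5/20 + 21 x^4/4 - 14 x^3 + 18 x^2 - 9 x + 1.

L_9(x); series = -x^9/362880 + x^8/4480 - x^7/140 + 7 x^6/60 - 21 x^5/20 + 21 x^4/4 - 14 x^3 + 18 x^2 - 9 x + 1


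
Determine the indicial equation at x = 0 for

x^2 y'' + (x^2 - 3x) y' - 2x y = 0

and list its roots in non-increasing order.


Divide by x^2 to reach normal form y'' + P_1(x) y' + P_2(x) y = 0 with P_1(x) = 1 - 3/x and P_2(x) = -2/x.
x = 0 is a singular point because the y'-coefficient 1 - 3/x has a pole at x = 0 and the y-coefficient -2/x has a pole at x = 0.
It is a regular singular point because x P_1(x) = p(x) = x - 3 and x^2 P_2(x) = q(x) = -2x are polynomials, hence analytic at x = 0.
p(0) = -3,  q(0) = 0.
Indicial equation: r(r-1) + p(0) r + q(0) = 0, i.e. r^2 + (p(0) - 1) r + q(0) = 0, i.e. r^2 - 4 r = 0.
Discriminant: (-4)^2 - 4(0) = 16, so r = (4 ± 4)/2.
Solving: r_1 = 4, r_2 = 0.

indicial: r^2 - 4 r = 0; roots r_1 = 4, r_2 = 0


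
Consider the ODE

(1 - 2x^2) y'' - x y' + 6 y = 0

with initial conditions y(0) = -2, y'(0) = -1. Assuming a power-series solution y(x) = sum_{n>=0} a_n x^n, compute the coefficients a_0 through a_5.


Ansatz: y(x) = sum_{n>=0} a_n x^n, so y'(x) = sum_{n>=1} n a_n x^(n-1) and y''(x) = sum_{n>=2} n(n-1) a_n x^(n-2).
Substitute into P(x) y'' + Q(x) y' + R(x) y = 0 with P(x) = 1 - 2x^2, Q(x) = -x, R(x) = 6, and match powers of x.
Initial conditions: a_0 = -2, a_1 = -1.
Setting the coefficient of each power of x to zero and solving order by order (substituting the coefficients already found):
  x^0: 2 a_2 + 6 a_0 = 0  ->  2 a_2 = -6 a_0 = 12  ->  a_2 = 6
  x^1: 6 a_3 + 5 a_1 = 0  ->  6 a_3 = -5 a_1 = 5  ->  a_3 = 5/6
  x^2: 12 a_4 = 0  ->  a_4 = 0
  x^3: 20 a_5 - 9 a_3 = 0  ->  20 a_5 = 9 a_3 = 15/2  ->  a_5 = 3/8
Truncated series: y(x) = -2 - x + 6 x^2 + (5/6) x^3 + (3/8) x^5 + O(x^6).

a_0 = -2; a_1 = -1; a_2 = 6; a_3 = 5/6; a_4 = 0; a_5 = 3/8


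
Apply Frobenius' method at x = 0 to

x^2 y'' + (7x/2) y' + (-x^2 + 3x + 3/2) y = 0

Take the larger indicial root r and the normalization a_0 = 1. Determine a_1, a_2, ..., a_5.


Write in Frobenius form y'' + (p(x)/x) y' + (q(x)/x^2) y = 0:
  p(x) = 7/2,  q(x) = -x^2 + 3x + 3/2.
Indicial equation: r(r-1) + (7/2) r + (3/2) = 0 -> roots r_1 = -1, r_2 = -3/2.
Take r = r_1 = -1. Let y(x) = x^r sum_{n>=0} a_n x^n with a_0 = 1.
Substitute y = x^r sum a_n x^n and match x^{r+n}. The recurrence is
  D(n) a_n + 3 a_{n-1} - 1 a_{n-2} = 0,  where D(n) = (r+n)(r+n-1) + (7/2)(r+n) + (3/2).
  a_n = [-3 a_{n-1} + 1 a_{n-2}] / D(n).
Since the indicial polynomial factors as (r - r_1)(r - r_2), D(n) = (r_1 + n - r_1)(r_1 + n - r_2) = n(n + 1/2).
Evaluating step by step (a_0 = 1):
  n = 1: D(1) = 1(1 + 1/2) = 3/2; numerator = -3(1) = -3; a_1 = (-3)/(3/2) = -2
  n = 2: D(2) = 2(2 + 1/2) = 5; numerator = -3(-2) + 1(1) = 7; a_2 = (7)/(5) = 7/5
  n = 3: D(3) = 3(3 + 1/2) = 21/2; numerator = -3(7/5) + 1(-2) = -31/5; a_3 = (-31/5)/(21/2) = -62/105
  n = 4: D(4) = 4(4 + 1/2) = 18; numerator = -3(-62/105) + 1(7/5) = 111/35; a_4 = (111/35)/(18) = 37/210
  n = 5: D(5) = 5(5 + 1/2) = 55/2; numerator = -3(37/210) + 1(-62/105) = -47/42; a_5 = (-47/42)/(55/2) = -47/1155

r = -1; a_0 = 1; a_1 = -2; a_2 = 7/5; a_3 = -62/105; a_4 = 37/210; a_5 = -47/1155


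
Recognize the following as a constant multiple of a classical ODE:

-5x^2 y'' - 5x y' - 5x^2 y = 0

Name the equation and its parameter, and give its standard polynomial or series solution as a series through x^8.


All three coefficients share the factor -5; dividing through by -5 gives  x^2 y'' + x y' + x^2 y = 0.
This matches the Bessel equation x^2 y'' + x y' + (x^2 - nu^2) y = 0 with nu^2 = 0, so nu = 0; the solution bounded at x = 0 is J_0(x).
Frobenius at x = 0: indicial roots ±nu; for r = nu the recurrence k(k + 2nu) c_k = -c_{k-2} gives the standard series J_nu(x) = sum_{k>=0} (-1)^k / (k! (k+nu)!) (x/2)^(2k+nu). Evaluate the first 5 terms:
  k = 0: (-1)^0 / (0! * 0! * 2^0) x^0 = 1/(1*1*1) x^0 = (1) x^0
  k = 1: (-1)^1 / (1! * 1! * 2^2) x^2 = -1/(1*1*4) x^2 = (-1/4) x^2
  k = 2: (-1)^2 / (2! * 2! * 2^4) x^4 = 1/(2*2*16) x^4 = (1/64) x^4
  k = 3: (-1)^3 / (3! * 3! * 2^6) x^6 = -1/(6*6*64) x^6 = (-1/2304) x^6
  k = 4: (-1)^4 / (4! * 4! * 2^8) x^8 = 1/(24*24*256) x^8 = (1/147456) x^8
Hence J_0(x) = x^8/147456 - x^6/2304 + x^4/64 - x^2/4 + 1 + ....

J_0(x); series = x^8/147456 - x^6/2304 + x^4/64 - x^2/4 + 1


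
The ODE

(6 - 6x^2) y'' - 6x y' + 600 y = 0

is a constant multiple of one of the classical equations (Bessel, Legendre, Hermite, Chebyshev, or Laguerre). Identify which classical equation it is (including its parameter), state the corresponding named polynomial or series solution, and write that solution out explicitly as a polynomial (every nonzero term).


All three coefficients share the factor 6; dividing through by 6 gives  (1 - x^2) y'' - x y' + 100 y = 0.
This matches the Chebyshev equation (1 - x^2) y'' - x y' + n^2 y = 0 (note the -x y' term, not -2x y') with n^2 = 100, so n = 10; the polynomial solution is T_10(x).
With y = sum_k a_k x^k, matching x^k gives (k+2)(k+1) a_{k+2} = (k^2 - n^2) a_k = (k - 10)(k + 10) a_k. The right side vanishes at k = 10, so the series with the parity of 10 terminates at degree 10.
Standard normalization: leading coefficient of T_n is 2^(n-1), so a_10 = 2^9 = 512. Work downward with a_k = (k+1)(k+2) a_{k+2} / ((k - 10)(k + 10)):
  a_8 = (9)(10)(512) / ((8 - 10)(8 + 10)) = 46080/(-36) = -1280
  a_6 = (7)(8)(-1280) / ((6 - 10)(6 + 10)) = -71680/(-64) = 1120
  a_4 = (5)(6)(1120) / ((4 - 10)(4 + 10)) = 33600/(-84) = -400
  a_2 = (3)(4)(-400) / ((2 - 10)(2 + 10)) = -4800/(-96) = 50
  a_0 = (1)(2)(50) / ((0 - 10)(0 + 10)) = 100/(-100) = -1
Hence T_10(x) = 512 x^10 - 1280 x^8 + 1120 x^6 - 400 x^4 + 50 x^2 - 1.

T_10(x); series = 512 x^10 - 1280 x^8 + 1120 x^6 - 400 x^4 + 50 x^2 - 1


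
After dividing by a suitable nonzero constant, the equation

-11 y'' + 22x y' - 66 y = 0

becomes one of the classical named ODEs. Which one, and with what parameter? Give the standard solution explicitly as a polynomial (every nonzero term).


All three coefficients share the factor -11; dividing through by -11 gives  y'' - 2x y' + 6 y = 0.
This matches the Hermite equation y'' - 2x y' + 2n y = 0 with 2n = 6, so n = 3; the polynomial solution is H_3(x).
With y = sum_k a_k x^k, matching x^k gives (k+2)(k+1) a_{k+2} = 2(k - n) a_k = 2(k - 3) a_k. The right side vanishes at k = 3, so the series with the parity of 3 terminates at degree 3.
Standard normalization: leading coefficient of H_n is 2^n, so a_3 = 2^3 = 8. Work downward with a_k = (k+1)(k+2) a_{k+2} / (2(k - n)):
  a_1 = (2)(3)(8) / (2(1 - 3)) = 48/(-4) = -12
Hence H_3(x) = 8 x^3 - 12 x.

H_3(x); series = 8 x^3 - 12 x


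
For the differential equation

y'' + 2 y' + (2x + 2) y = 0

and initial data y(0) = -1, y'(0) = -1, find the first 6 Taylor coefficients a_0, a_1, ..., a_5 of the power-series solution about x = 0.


Ansatz: y(x) = sum_{n>=0} a_n x^n, so y'(x) = sum_{n>=1} n a_n x^(n-1) and y''(x) = sum_{n>=2} n(n-1) a_n x^(n-2).
Substitute into P(x) y'' + Q(x) y' + R(x) y = 0 with P(x) = 1, Q(x) = 2, R(x) = 2x + 2, and match powers of x.
Initial conditions: a_0 = -1, a_1 = -1.
Setting the coefficient of each power of x to zero and solving order by order (substituting the coefficients already found):
  x^0: 2 a_2 + 2 a_1 + 2 a_0 = 0  ->  2 a_2 = -2 a_1 - 2 a_0 = 4  ->  a_2 = 2
  x^1: 6 a_3 + 4 a_2 + 2 a_1 + 2 a_0 = 0  ->  6 a_3 = -4 a_2 - 2 a_1 - 2 a_0 = -4  ->  a_3 = -2/3
  x^2: 12 a_4 + 6 a_3 + 2 a_2 + 2 a_1 = 0  ->  12 a_4 = -6 a_3 - 2 a_2 - 2 a_1 = 2  ->  a_4 = 1/6
  x^3: 20 a_5 + 8 a_4 + 2 a_3 + 2 a_2 = 0  ->  20 a_5 = -8 a_4 - 2 a_3 - 2 a_2 = -4  ->  a_5 = -1/5
Truncated series: y(x) = -1 - x + 2 x^2 - (2/3) x^3 + (1/6) x^4 - (1/5) x^5 + O(x^6).

a_0 = -1; a_1 = -1; a_2 = 2; a_3 = -2/3; a_4 = 1/6; a_5 = -1/5


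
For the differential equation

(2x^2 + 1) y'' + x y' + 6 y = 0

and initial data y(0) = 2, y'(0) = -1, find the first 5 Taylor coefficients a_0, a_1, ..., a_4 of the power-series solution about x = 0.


Ansatz: y(x) = sum_{n>=0} a_n x^n, so y'(x) = sum_{n>=1} n a_n x^(n-1) and y''(x) = sum_{n>=2} n(n-1) a_n x^(n-2).
Substitute into P(x) y'' + Q(x) y' + R(x) y = 0 with P(x) = 2x^2 + 1, Q(x) = x, R(x) = 6, and match powers of x.
Initial conditions: a_0 = 2, a_1 = -1.
Setting the coefficient of each power of x to zero and solving order by order (substituting the coefficients already found):
  x^0: 2 a_2 + 6 a_0 = 0  ->  2 a_2 = -6 a_0 = -12  ->  a_2 = -6
  x^1: 6 a_3 + 7 a_1 = 0  ->  6 a_3 = -7 a_1 = 7  ->  a_3 = 7/6
  x^2: 12 a_4 + 12 a_2 = 0  ->  12 a_4 = -12 a_2 = 72  ->  a_4 = 6
Truncated series: y(x) = 2 - x - 6 x^2 + (7/6) x^3 + 6 x^4 + O(x^5).

a_0 = 2; a_1 = -1; a_2 = -6; a_3 = 7/6; a_4 = 6


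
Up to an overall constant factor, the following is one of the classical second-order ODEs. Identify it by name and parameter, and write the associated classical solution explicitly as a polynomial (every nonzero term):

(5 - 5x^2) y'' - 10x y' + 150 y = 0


All three coefficients share the factor 5; dividing through by 5 gives  (1 - x^2) y'' - 2x y' + 30 y = 0.
This matches the Legendre equation (1 - x^2) y'' - 2x y' + n(n+1) y = 0 (note the -2x y' term) with n(n+1) = 30, so n = 5; the polynomial solution is P_5(x).
With y = sum_k a_k x^k, matching x^k gives (k+2)(k+1) a_{k+2} = [k(k+1) - n(n+1)] a_k = (k - 5)(k + 6) a_k. The right side vanishes at k = 5, so the series with the parity of 5 terminates at degree 5.
Standard normalization (P_n(1) = 1): leading coefficient (2n)!/(2^n (n!)^2) = 3628800/(32*14400) = 63/8, so a_5 = 63/8. Work downward with a_k = (k+1)(k+2) a_{k+2} / ((k - 5)(k + 6)):
  a_3 = (4)(5)(63/8) / ((3 - 5)(3 + 6)) = (315/2)/(-18) = -35/4
  a_1 = (2)(3)(-35/4) / ((1 - 5)(1 + 6)) = (-105/2)/(-28) = 15/8
Hence P_5(x) = 63 x^5/8 - 35 x^3/4 + 15 x/8.

P_5(x); series = 63 x^5/8 - 35 x^3/4 + 15 x/8


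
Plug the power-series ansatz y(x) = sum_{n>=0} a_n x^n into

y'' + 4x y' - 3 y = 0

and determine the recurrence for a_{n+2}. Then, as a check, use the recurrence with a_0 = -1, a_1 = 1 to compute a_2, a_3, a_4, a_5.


Substitute y = sum_n a_n x^n.
y''(x) has coefficient (n+2)(n+1) a_{n+2} at x^n;
4 x y'(x) has coefficient 4 n a_n at x^n (shift);
-3 y(x) has coefficient -3 a_n at x^n.
Matching x^n: (n+2)(n+1) a_{n+2} + (4n - 3) a_n = 0.
Thus a_{n+2} = (-4n + 3) / ((n+1)(n+2)) * a_n.

Check with a_0 = -1, a_1 = 1 (apply the recurrence for n = 0, 1, 2, 3): a_0 = -1, a_1 = 1, a_2 = -3/2, a_3 = -1/6, a_4 = 5/8, a_5 = 3/40.

a_(n+2) = (-4n + 3) / ((n+1)(n+2)) * a_n; check: a_0 = -1, a_1 = 1, a_2 = -3/2, a_3 = -1/6, a_4 = 5/8, a_5 = 3/40


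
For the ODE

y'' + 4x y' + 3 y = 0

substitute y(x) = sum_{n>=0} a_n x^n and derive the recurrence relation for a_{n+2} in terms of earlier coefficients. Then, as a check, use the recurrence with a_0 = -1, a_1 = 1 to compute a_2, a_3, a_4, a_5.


Substitute y = sum_n a_n x^n.
y''(x) has coefficient (n+2)(n+1) a_{n+2} at x^n;
4 x y'(x) has coefficient 4 n a_n at x^n (shift);
3 y(x) has coefficient 3 a_n at x^n.
Matching x^n: (n+2)(n+1) a_{n+2} + (4n + 3) a_n = 0.
Thus a_{n+2} = (-4n - 3) / ((n+1)(n+2)) * a_n.

Check with a_0 = -1, a_1 = 1 (apply the recurrence for n = 0, 1, 2, 3): a_0 = -1, a_1 = 1, a_2 = 3/2, a_3 = -7/6, a_4 = -11/8, a_5 = 7/8.

a_(n+2) = (-4n - 3) / ((n+1)(n+2)) * a_n; check: a_0 = -1, a_1 = 1, a_2 = 3/2, a_3 = -7/6, a_4 = -11/8, a_5 = 7/8


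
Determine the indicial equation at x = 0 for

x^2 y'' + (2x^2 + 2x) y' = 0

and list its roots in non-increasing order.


Divide by x^2 to reach normal form y'' + P_1(x) y' + P_2(x) y = 0 with P_1(x) = 2 + 2/x and P_2(x) = 0.
x = 0 is a singular point because the y'-coefficient 2 + 2/x has a pole at x = 0.
It is a regular singular point because x P_1(x) = p(x) = 2x + 2 and x^2 P_2(x) = q(x) = 0 are polynomials, hence analytic at x = 0.
p(0) = 2,  q(0) = 0.
Indicial equation: r(r-1) + p(0) r + q(0) = 0, i.e. r^2 + (p(0) - 1) r + q(0) = 0, i.e. r^2 + 1 r = 0.
Discriminant: (1)^2 - 4(0) = 1, so r = (-1 ± 1)/2.
Solving: r_1 = 0, r_2 = -1.

indicial: r^2 + 1 r = 0; roots r_1 = 0, r_2 = -1


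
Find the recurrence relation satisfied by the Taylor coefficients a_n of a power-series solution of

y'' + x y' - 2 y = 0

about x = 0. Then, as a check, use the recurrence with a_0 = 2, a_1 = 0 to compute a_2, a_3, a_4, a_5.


Substitute y = sum_n a_n x^n.
y''(x) has coefficient (n+2)(n+1) a_{n+2} at x^n;
x y'(x) has coefficient n a_n at x^n (shift);
-2 y(x) has coefficient -2 a_n at x^n.
Matching x^n: (n+2)(n+1) a_{n+2} + (n - 2) a_n = 0.
Thus a_{n+2} = (-n + 2) / ((n+1)(n+2)) * a_n.

Check with a_0 = 2, a_1 = 0 (apply the recurrence for n = 0, 1, 2, 3): a_0 = 2, a_1 = 0, a_2 = 2, a_3 = 0, a_4 = 0, a_5 = 0.

a_(n+2) = (-n + 2) / ((n+1)(n+2)) * a_n; check: a_0 = 2, a_1 = 0, a_2 = 2, a_3 = 0, a_4 = 0, a_5 = 0


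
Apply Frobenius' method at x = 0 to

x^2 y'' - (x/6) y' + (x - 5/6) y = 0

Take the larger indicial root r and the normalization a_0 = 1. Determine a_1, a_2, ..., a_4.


Write in Frobenius form y'' + (p(x)/x) y' + (q(x)/x^2) y = 0:
  p(x) = -1/6,  q(x) = x - 5/6.
Indicial equation: r(r-1) + (-1/6) r + (-5/6) = 0 -> roots r_1 = 5/3, r_2 = -1/2.
Take r = r_1 = 5/3. Let y(x) = x^r sum_{n>=0} a_n x^n with a_0 = 1.
Substitute y = x^r sum a_n x^n and match x^{r+n}. The recurrence is
  D(n) a_n + 1 a_{n-1} = 0,  where D(n) = (r+n)(r+n-1) + (-1/6)(r+n) + (-5/6).
  a_n = -1 / D(n) * a_{n-1}.
Since the indicial polynomial factors as (r - r_1)(r - r_2), D(n) = (r_1 + n - r_1)(r_1 + n - r_2) = n(n + 13/6).
Evaluating step by step (a_0 = 1):
  n = 1: D(1) = 1(1 + 13/6) = 19/6; numerator = -1(1) = -1; a_1 = (-1)/(19/6) = -6/19
  n = 2: D(2) = 2(2 + 13/6) = 25/3; numerator = -1(-6/19) = 6/19; a_2 = (6/19)/(25/3) = 18/475
  n = 3: D(3) = 3(3 + 13/6) = 31/2; numerator = -1(18/475) = -18/475; a_3 = (-18/475)/(31/2) = -36/14725
  n = 4: D(4) = 4(4 + 13/6) = 74/3; numerator = -1(-36/14725) = 36/14725; a_4 = (36/14725)/(74/3) = 54/544825

r = 5/3; a_0 = 1; a_1 = -6/19; a_2 = 18/475; a_3 = -36/14725; a_4 = 54/544825


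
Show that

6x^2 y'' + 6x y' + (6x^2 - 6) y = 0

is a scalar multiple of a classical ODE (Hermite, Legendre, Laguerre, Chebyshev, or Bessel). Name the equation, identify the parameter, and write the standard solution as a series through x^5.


All three coefficients share the factor 6; dividing through by 6 gives  x^2 y'' + x y' + (x^2 - 1) y = 0.
This matches the Bessel equation x^2 y'' + x y' + (x^2 - nu^2) y = 0 with nu^2 = 1, so nu = 1; the solution bounded at x = 0 is J_1(x).
Frobenius at x = 0: indicial roots ±nu; for r = nu the recurrence k(k + 2nu) c_k = -c_{k-2} gives the standard series J_nu(x) = sum_{k>=0} (-1)^k / (k! (k+nu)!) (x/2)^(2k+nu). Evaluate the first 3 terms:
  k = 0: (-1)^0 / (0! * 1! * 2^1) x^1 = 1/(1*1*2) x^1 = (1/2) x^1
  k = 1: (-1)^1 / (1! * 2! * 2^3) x^3 = -1/(1*2*8) x^3 = (-1/16) x^3
  k = 2: (-1)^2 / (2! * 3! * 2^5) x^5 = 1/(2*6*32) x^5 = (1/384) x^5
Hence J_1(x) = x^5/384 - x^3/16 + x/2 + ....

J_1(x); series = x^5/384 - x^3/16 + x/2


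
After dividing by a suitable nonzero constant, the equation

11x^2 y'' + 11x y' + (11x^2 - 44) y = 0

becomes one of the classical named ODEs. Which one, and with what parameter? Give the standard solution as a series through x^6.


All three coefficients share the factor 11; dividing through by 11 gives  x^2 y'' + x y' + (x^2 - 4) y = 0.
This matches the Bessel equation x^2 y'' + x y' + (x^2 - nu^2) y = 0 with nu^2 = 4, so nu = 2; the solution bounded at x = 0 is J_2(x).
Frobenius at x = 0: indicial roots ±nu; for r = nu the recurrence k(k + 2nu) c_k = -c_{k-2} gives the standard series J_nu(x) = sum_{k>=0} (-1)^k / (k! (k+nu)!) (x/2)^(2k+nu). Evaluate the first 3 terms:
  k = 0: (-1)^0 / (0! * 2! * 2^2) x^2 = 1/(1*2*4) x^2 = (1/8) x^2
  k = 1: (-1)^1 / (1! * 3! * 2^4) x^4 = -1/(1*6*16) x^4 = (-1/96) x^4
  k = 2: (-1)^2 / (2! * 4! * 2^6) x^6 = 1/(2*24*64) x^6 = (1/3072) x^6
Hence J_2(x) = x^6/3072 - x^4/96 + x^2/8 + ....

J_2(x); series = x^6/3072 - x^4/96 + x^2/8


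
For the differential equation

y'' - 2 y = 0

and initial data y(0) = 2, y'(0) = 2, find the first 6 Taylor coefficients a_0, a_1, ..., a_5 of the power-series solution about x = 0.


Ansatz: y(x) = sum_{n>=0} a_n x^n, so y'(x) = sum_{n>=1} n a_n x^(n-1) and y''(x) = sum_{n>=2} n(n-1) a_n x^(n-2).
Substitute into P(x) y'' + Q(x) y' + R(x) y = 0 with P(x) = 1, Q(x) = 0, R(x) = -2, and match powers of x.
Initial conditions: a_0 = 2, a_1 = 2.
Setting the coefficient of each power of x to zero and solving order by order (substituting the coefficients already found):
  x^0: 2 a_2 - 2 a_0 = 0  ->  2 a_2 = 2 a_0 = 4  ->  a_2 = 2
  x^1: 6 a_3 - 2 a_1 = 0  ->  6 a_3 = 2 a_1 = 4  ->  a_3 = 2/3
  x^2: 12 a_4 - 2 a_2 = 0  ->  12 a_4 = 2 a_2 = 4  ->  a_4 = 1/3
  x^3: 20 a_5 - 2 a_3 = 0  ->  20 a_5 = 2 a_3 = 4/3  ->  a_5 = 1/15
Truncated series: y(x) = 2 + 2 x + 2 x^2 + (2/3) x^3 + (1/3) x^4 + (1/15) x^5 + O(x^6).

a_0 = 2; a_1 = 2; a_2 = 2; a_3 = 2/3; a_4 = 1/3; a_5 = 1/15


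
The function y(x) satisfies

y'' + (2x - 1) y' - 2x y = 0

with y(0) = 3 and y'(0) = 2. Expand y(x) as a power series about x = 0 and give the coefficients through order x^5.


Ansatz: y(x) = sum_{n>=0} a_n x^n, so y'(x) = sum_{n>=1} n a_n x^(n-1) and y''(x) = sum_{n>=2} n(n-1) a_n x^(n-2).
Substitute into P(x) y'' + Q(x) y' + R(x) y = 0 with P(x) = 1, Q(x) = 2x - 1, R(x) = -2x, and match powers of x.
Initial conditions: a_0 = 3, a_1 = 2.
Setting the coefficient of each power of x to zero and solving order by order (substituting the coefficients already found):
  x^0: 2 a_2 - a_1 = 0  ->  2 a_2 = a_1 = 2  ->  a_2 = 1
  x^1: 6 a_3 - 2 a_2 + 2 a_1 - 2 a_0 = 0  ->  6 a_3 = 2 a_2 - 2 a_1 + 2 a_0 = 4  ->  a_3 = 2/3
  x^2: 12 a_4 - 3 a_3 + 4 a_2 - 2 a_1 = 0  ->  12 a_4 = 3 a_3 - 4 a_2 + 2 a_1 = 2  ->  a_4 = 1/6
  x^3: 20 a_5 - 4 a_4 + 6 a_3 - 2 a_2 = 0  ->  20 a_5 = 4 a_4 - 6 a_3 + 2 a_2 = -4/3  ->  a_5 = -1/15
Truncated series: y(x) = 3 + 2 x + x^2 + (2/3) x^3 + (1/6) x^4 - (1/15) x^5 + O(x^6).

a_0 = 3; a_1 = 2; a_2 = 1; a_3 = 2/3; a_4 = 1/6; a_5 = -1/15


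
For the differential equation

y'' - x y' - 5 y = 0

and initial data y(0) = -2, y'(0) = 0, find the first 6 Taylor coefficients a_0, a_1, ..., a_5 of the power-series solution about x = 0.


Ansatz: y(x) = sum_{n>=0} a_n x^n, so y'(x) = sum_{n>=1} n a_n x^(n-1) and y''(x) = sum_{n>=2} n(n-1) a_n x^(n-2).
Substitute into P(x) y'' + Q(x) y' + R(x) y = 0 with P(x) = 1, Q(x) = -x, R(x) = -5, and match powers of x.
Initial conditions: a_0 = -2, a_1 = 0.
Setting the coefficient of each power of x to zero and solving order by order (substituting the coefficients already found):
  x^0: 2 a_2 - 5 a_0 = 0  ->  2 a_2 = 5 a_0 = -10  ->  a_2 = -5
  x^1: 6 a_3 - 6 a_1 = 0  ->  6 a_3 = 6 a_1 = 0  ->  a_3 = 0
  x^2: 12 a_4 - 7 a_2 = 0  ->  12 a_4 = 7 a_2 = -35  ->  a_4 = -35/12
  x^3: 20 a_5 - 8 a_3 = 0  ->  20 a_5 = 8 a_3 = 0  ->  a_5 = 0
Truncated series: y(x) = -2 - 5 x^2 - (35/12) x^4 + O(x^6).

a_0 = -2; a_1 = 0; a_2 = -5; a_3 = 0; a_4 = -35/12; a_5 = 0


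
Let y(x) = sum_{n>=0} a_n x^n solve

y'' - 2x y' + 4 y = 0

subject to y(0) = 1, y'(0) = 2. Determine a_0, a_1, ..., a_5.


Ansatz: y(x) = sum_{n>=0} a_n x^n, so y'(x) = sum_{n>=1} n a_n x^(n-1) and y''(x) = sum_{n>=2} n(n-1) a_n x^(n-2).
Substitute into P(x) y'' + Q(x) y' + R(x) y = 0 with P(x) = 1, Q(x) = -2x, R(x) = 4, and match powers of x.
Initial conditions: a_0 = 1, a_1 = 2.
Setting the coefficient of each power of x to zero and solving order by order (substituting the coefficients already found):
  x^0: 2 a_2 + 4 a_0 = 0  ->  2 a_2 = -4 a_0 = -4  ->  a_2 = -2
  x^1: 6 a_3 + 2 a_1 = 0  ->  6 a_3 = -2 a_1 = -4  ->  a_3 = -2/3
  x^2: 12 a_4 = 0  ->  a_4 = 0
  x^3: 20 a_5 - 2 a_3 = 0  ->  20 a_5 = 2 a_3 = -4/3  ->  a_5 = -1/15
Truncated series: y(x) = 1 + 2 x - 2 x^2 - (2/3) x^3 - (1/15) x^5 + O(x^6).

a_0 = 1; a_1 = 2; a_2 = -2; a_3 = -2/3; a_4 = 0; a_5 = -1/15


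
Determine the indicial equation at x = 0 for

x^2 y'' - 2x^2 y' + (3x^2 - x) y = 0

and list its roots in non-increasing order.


Divide by x^2 to reach normal form y'' + P_1(x) y' + P_2(x) y = 0 with P_1(x) = -2 and P_2(x) = 3 - 1/x.
x = 0 is a singular point because the y-coefficient 3 - 1/x has a pole at x = 0.
It is a regular singular point because x P_1(x) = p(x) = -2x and x^2 P_2(x) = q(x) = 3x^2 - x are polynomials, hence analytic at x = 0.
p(0) = 0,  q(0) = 0.
Indicial equation: r(r-1) + p(0) r + q(0) = 0, i.e. r^2 + (p(0) - 1) r + q(0) = 0, i.e. r^2 - 1 r = 0.
Discriminant: (-1)^2 - 4(0) = 1, so r = (1 ± 1)/2.
Solving: r_1 = 1, r_2 = 0.

indicial: r^2 - 1 r = 0; roots r_1 = 1, r_2 = 0


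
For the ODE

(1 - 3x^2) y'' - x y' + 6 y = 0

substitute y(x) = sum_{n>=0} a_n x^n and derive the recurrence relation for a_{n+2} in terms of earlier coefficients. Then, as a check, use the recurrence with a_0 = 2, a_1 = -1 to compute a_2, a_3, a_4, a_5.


Substitute y = sum_n a_n x^n.
(1 - 3 x^2) y'' contributes (n+2)(n+1) a_{n+2} - 3 n(n-1) a_n at x^n.
-x y'(x) contributes -n a_n at x^n.
6 y(x) contributes 6 a_n at x^n.
Matching x^n: (n+2)(n+1) a_{n+2} + (-3 n(n-1) - n + 6) a_n = 0.
Thus a_{n+2} = (3 n(n-1) + n - 6) / ((n+1)(n+2)) * a_n.

Check with a_0 = 2, a_1 = -1 (apply the recurrence for n = 0, 1, 2, 3): a_0 = 2, a_1 = -1, a_2 = -6, a_3 = 5/6, a_4 = -1, a_5 = 5/8.

a_(n+2) = (3 n(n-1) + n - 6) / ((n+1)(n+2)) * a_n; check: a_0 = 2, a_1 = -1, a_2 = -6, a_3 = 5/6, a_4 = -1, a_5 = 5/8


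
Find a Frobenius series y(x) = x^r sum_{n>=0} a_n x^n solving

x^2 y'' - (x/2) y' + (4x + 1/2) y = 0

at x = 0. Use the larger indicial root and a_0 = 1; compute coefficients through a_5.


Write in Frobenius form y'' + (p(x)/x) y' + (q(x)/x^2) y = 0:
  p(x) = -1/2,  q(x) = 4x + 1/2.
Indicial equation: r(r-1) + (-1/2) r + (1/2) = 0 -> roots r_1 = 1, r_2 = 1/2.
Take r = r_1 = 1. Let y(x) = x^r sum_{n>=0} a_n x^n with a_0 = 1.
Substitute y = x^r sum a_n x^n and match x^{r+n}. The recurrence is
  D(n) a_n + 4 a_{n-1} = 0,  where D(n) = (r+n)(r+n-1) + (-1/2)(r+n) + (1/2).
  a_n = -4 / D(n) * a_{n-1}.
Since the indicial polynomial factors as (r - r_1)(r - r_2), D(n) = (r_1 + n - r_1)(r_1 + n - r_2) = n(n + 1/2).
Evaluating step by step (a_0 = 1):
  n = 1: D(1) = 1(1 + 1/2) = 3/2; numerator = -4(1) = -4; a_1 = (-4)/(3/2) = -8/3
  n = 2: D(2) = 2(2 + 1/2) = 5; numerator = -4(-8/3) = 32/3; a_2 = (32/3)/(5) = 32/15
  n = 3: D(3) = 3(3 + 1/2) = 21/2; numerator = -4(32/15) = -128/15; a_3 = (-128/15)/(21/2) = -256/315
  n = 4: D(4) = 4(4 + 1/2) = 18; numerator = -4(-256/315) = 1024/315; a_4 = (1024/315)/(18) = 512/2835
  n = 5: D(5) = 5(5 + 1/2) = 55/2; numerator = -4(512/2835) = -2048/2835; a_5 = (-2048/2835)/(55/2) = -4096/155925

r = 1; a_0 = 1; a_1 = -8/3; a_2 = 32/15; a_3 = -256/315; a_4 = 512/2835; a_5 = -4096/155925


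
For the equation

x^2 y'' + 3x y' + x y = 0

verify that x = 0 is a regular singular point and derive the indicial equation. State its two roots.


Divide by x^2 to reach normal form y'' + P_1(x) y' + P_2(x) y = 0 with P_1(x) = 3/x and P_2(x) = 1/x.
x = 0 is a singular point because the y'-coefficient 3/x has a pole at x = 0 and the y-coefficient 1/x has a pole at x = 0.
It is a regular singular point because x P_1(x) = p(x) = 3 and x^2 P_2(x) = q(x) = x are polynomials, hence analytic at x = 0.
p(0) = 3,  q(0) = 0.
Indicial equation: r(r-1) + p(0) r + q(0) = 0, i.e. r^2 + (p(0) - 1) r + q(0) = 0, i.e. r^2 + 2 r = 0.
Discriminant: (2)^2 - 4(0) = 4, so r = (-2 ± 2)/2.
Solving: r_1 = 0, r_2 = -2.

indicial: r^2 + 2 r = 0; roots r_1 = 0, r_2 = -2


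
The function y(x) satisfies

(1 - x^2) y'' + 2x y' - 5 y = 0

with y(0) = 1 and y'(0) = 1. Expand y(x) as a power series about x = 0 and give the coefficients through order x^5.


Ansatz: y(x) = sum_{n>=0} a_n x^n, so y'(x) = sum_{n>=1} n a_n x^(n-1) and y''(x) = sum_{n>=2} n(n-1) a_n x^(n-2).
Substitute into P(x) y'' + Q(x) y' + R(x) y = 0 with P(x) = 1 - x^2, Q(x) = 2x, R(x) = -5, and match powers of x.
Initial conditions: a_0 = 1, a_1 = 1.
Setting the coefficient of each power of x to zero and solving order by order (substituting the coefficients already found):
  x^0: 2 a_2 - 5 a_0 = 0  ->  2 a_2 = 5 a_0 = 5  ->  a_2 = 5/2
  x^1: 6 a_3 - 3 a_1 = 0  ->  6 a_3 = 3 a_1 = 3  ->  a_3 = 1/2
  x^2: 12 a_4 - 3 a_2 = 0  ->  12 a_4 = 3 a_2 = 15/2  ->  a_4 = 5/8
  x^3: 20 a_5 - 5 a_3 = 0  ->  20 a_5 = 5 a_3 = 5/2  ->  a_5 = 1/8
Truncated series: y(x) = 1 + x + (5/2) x^2 + (1/2) x^3 + (5/8) x^4 + (1/8) x^5 + O(x^6).

a_0 = 1; a_1 = 1; a_2 = 5/2; a_3 = 1/2; a_4 = 5/8; a_5 = 1/8


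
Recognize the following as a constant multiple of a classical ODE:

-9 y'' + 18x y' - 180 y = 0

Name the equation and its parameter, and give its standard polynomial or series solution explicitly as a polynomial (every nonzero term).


All three coefficients share the factor -9; dividing through by -9 gives  y'' - 2x y' + 20 y = 0.
This matches the Hermite equation y'' - 2x y' + 2n y = 0 with 2n = 20, so n = 10; the polynomial solution is H_10(x).
With y = sum_k a_k x^k, matching x^k gives (k+2)(k+1) a_{k+2} = 2(k - n) a_k = 2(k - 10) a_k. The right side vanishes at k = 10, so the series with the parity of 10 terminates at degree 10.
Standard normalization: leading coefficient of H_n is 2^n, so a_10 = 2^10 = 1024. Work downward with a_k = (k+1)(k+2) a_{k+2} / (2(k - n)):
  a_8 = (9)(10)(1024) / (2(8 - 10)) = 92160/(-4) = -23040
  a_6 = (7)(8)(-23040) / (2(6 - 10)) = -1290240/(-8) = 161280
  a_4 = (5)(6)(161280) / (2(4 - 10)) = 4838400/(-12) = -403200
  a_2 = (3)(4)(-403200) / (2(2 - 10)) = -4838400/(-16) = 302400
  a_0 = (1)(2)(302400) / (2(0 - 10)) = 604800/(-20) = -30240
Hence H_10(x) = 1024 x^10 - 23040 x^8 + 161280 x^6 - 403200 x^4 + 302400 x^2 - 30240.

H_10(x); series = 1024 x^10 - 23040 x^8 + 161280 x^6 - 403200 x^4 + 302400 x^2 - 30240


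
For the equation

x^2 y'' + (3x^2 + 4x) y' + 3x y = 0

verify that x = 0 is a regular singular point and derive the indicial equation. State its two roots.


Divide by x^2 to reach normal form y'' + P_1(x) y' + P_2(x) y = 0 with P_1(x) = 3 + 4/x and P_2(x) = 3/x.
x = 0 is a singular point because the y'-coefficient 3 + 4/x has a pole at x = 0 and the y-coefficient 3/x has a pole at x = 0.
It is a regular singular point because x P_1(x) = p(x) = 3x + 4 and x^2 P_2(x) = q(x) = 3x are polynomials, hence analytic at x = 0.
p(0) = 4,  q(0) = 0.
Indicial equation: r(r-1) + p(0) r + q(0) = 0, i.e. r^2 + (p(0) - 1) r + q(0) = 0, i.e. r^2 + 3 r = 0.
Discriminant: (3)^2 - 4(0) = 9, so r = (-3 ± 3)/2.
Solving: r_1 = 0, r_2 = -3.

indicial: r^2 + 3 r = 0; roots r_1 = 0, r_2 = -3


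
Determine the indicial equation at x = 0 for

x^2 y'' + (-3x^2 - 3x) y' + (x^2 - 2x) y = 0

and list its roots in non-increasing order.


Divide by x^2 to reach normal form y'' + P_1(x) y' + P_2(x) y = 0 with P_1(x) = -3 - 3/x and P_2(x) = 1 - 2/x.
x = 0 is a singular point because the y'-coefficient -3 - 3/x has a pole at x = 0 and the y-coefficient 1 - 2/x has a pole at x = 0.
It is a regular singular point because x P_1(x) = p(x) = -3x - 3 and x^2 P_2(x) = q(x) = x^2 - 2x are polynomials, hence analytic at x = 0.
p(0) = -3,  q(0) = 0.
Indicial equation: r(r-1) + p(0) r + q(0) = 0, i.e. r^2 + (p(0) - 1) r + q(0) = 0, i.e. r^2 - 4 r = 0.
Discriminant: (-4)^2 - 4(0) = 16, so r = (4 ± 4)/2.
Solving: r_1 = 4, r_2 = 0.

indicial: r^2 - 4 r = 0; roots r_1 = 4, r_2 = 0


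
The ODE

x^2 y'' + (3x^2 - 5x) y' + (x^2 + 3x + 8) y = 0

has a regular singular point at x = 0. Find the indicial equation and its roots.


Divide by x^2 to reach normal form y'' + P_1(x) y' + P_2(x) y = 0 with P_1(x) = 3 - 5/x and P_2(x) = 1 + 3/x + 8/x^2.
x = 0 is a singular point because the y'-coefficient 3 - 5/x has a pole at x = 0 and the y-coefficient 1 + 3/x + 8/x^2 has a pole at x = 0.
It is a regular singular point because x P_1(x) = p(x) = 3x - 5 and x^2 P_2(x) = q(x) = x^2 + 3x + 8 are polynomials, hence analytic at x = 0.
p(0) = -5,  q(0) = 8.
Indicial equation: r(r-1) + p(0) r + q(0) = 0, i.e. r^2 + (p(0) - 1) r + q(0) = 0, i.e. r^2 - 6 r + 8 = 0.
Discriminant: (-6)^2 - 4(8) = 4, so r = (6 ± 2)/2.
Solving: r_1 = 4, r_2 = 2.

indicial: r^2 - 6 r + 8 = 0; roots r_1 = 4, r_2 = 2


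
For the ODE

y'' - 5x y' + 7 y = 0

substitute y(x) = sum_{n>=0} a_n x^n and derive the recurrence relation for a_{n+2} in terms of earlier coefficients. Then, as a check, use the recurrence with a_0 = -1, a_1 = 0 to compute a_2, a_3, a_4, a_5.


Substitute y = sum_n a_n x^n.
y''(x) has coefficient (n+2)(n+1) a_{n+2} at x^n;
-5 x y'(x) has coefficient -5 n a_n at x^n (shift);
7 y(x) has coefficient 7 a_n at x^n.
Matching x^n: (n+2)(n+1) a_{n+2} + (-5n + 7) a_n = 0.
Thus a_{n+2} = (5n - 7) / ((n+1)(n+2)) * a_n.

Check with a_0 = -1, a_1 = 0 (apply the recurrence for n = 0, 1, 2, 3): a_0 = -1, a_1 = 0, a_2 = 7/2, a_3 = 0, a_4 = 7/8, a_5 = 0.

a_(n+2) = (5n - 7) / ((n+1)(n+2)) * a_n; check: a_0 = -1, a_1 = 0, a_2 = 7/2, a_3 = 0, a_4 = 7/8, a_5 = 0


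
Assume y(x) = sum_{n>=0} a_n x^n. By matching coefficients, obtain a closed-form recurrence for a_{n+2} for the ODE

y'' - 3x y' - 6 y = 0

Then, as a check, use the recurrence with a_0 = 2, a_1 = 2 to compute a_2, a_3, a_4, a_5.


Substitute y = sum_n a_n x^n.
y''(x) has coefficient (n+2)(n+1) a_{n+2} at x^n;
-3 x y'(x) has coefficient -3 n a_n at x^n (shift);
-6 y(x) has coefficient -6 a_n at x^n.
Matching x^n: (n+2)(n+1) a_{n+2} + (-3n - 6) a_n = 0.
Thus a_{n+2} = (3n + 6) / ((n+1)(n+2)) * a_n.

Check with a_0 = 2, a_1 = 2 (apply the recurrence for n = 0, 1, 2, 3): a_0 = 2, a_1 = 2, a_2 = 6, a_3 = 3, a_4 = 6, a_5 = 9/4.

a_(n+2) = (3n + 6) / ((n+1)(n+2)) * a_n; check: a_0 = 2, a_1 = 2, a_2 = 6, a_3 = 3, a_4 = 6, a_5 = 9/4


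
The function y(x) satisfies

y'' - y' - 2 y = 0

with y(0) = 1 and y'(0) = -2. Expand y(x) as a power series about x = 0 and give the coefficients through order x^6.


Ansatz: y(x) = sum_{n>=0} a_n x^n, so y'(x) = sum_{n>=1} n a_n x^(n-1) and y''(x) = sum_{n>=2} n(n-1) a_n x^(n-2).
Substitute into P(x) y'' + Q(x) y' + R(x) y = 0 with P(x) = 1, Q(x) = -1, R(x) = -2, and match powers of x.
Initial conditions: a_0 = 1, a_1 = -2.
Setting the coefficient of each power of x to zero and solving order by order (substituting the coefficients already found):
  x^0: 2 a_2 - a_1 - 2 a_0 = 0  ->  2 a_2 = a_1 + 2 a_0 = 0  ->  a_2 = 0
  x^1: 6 a_3 - 2 a_2 - 2 a_1 = 0  ->  6 a_3 = 2 a_2 + 2 a_1 = -4  ->  a_3 = -2/3
  x^2: 12 a_4 - 3 a_3 - 2 a_2 = 0  ->  12 a_4 = 3 a_3 + 2 a_2 = -2  ->  a_4 = -1/6
  x^3: 20 a_5 - 4 a_4 - 2 a_3 = 0  ->  20 a_5 = 4 a_4 + 2 a_3 = -2  ->  a_5 = -1/10
  x^4: 30 a_6 - 5 a_5 - 2 a_4 = 0  ->  30 a_6 = 5 a_5 + 2 a_4 = -5/6  ->  a_6 = -1/36
Truncated series: y(x) = 1 - 2 x - (2/3) x^3 - (1/6) x^4 - (1/10) x^5 - (1/36) x^6 + O(x^7).

a_0 = 1; a_1 = -2; a_2 = 0; a_3 = -2/3; a_4 = -1/6; a_5 = -1/10; a_6 = -1/36


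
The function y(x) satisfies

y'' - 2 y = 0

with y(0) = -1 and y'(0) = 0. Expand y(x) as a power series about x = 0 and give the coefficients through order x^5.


Ansatz: y(x) = sum_{n>=0} a_n x^n, so y'(x) = sum_{n>=1} n a_n x^(n-1) and y''(x) = sum_{n>=2} n(n-1) a_n x^(n-2).
Substitute into P(x) y'' + Q(x) y' + R(x) y = 0 with P(x) = 1, Q(x) = 0, R(x) = -2, and match powers of x.
Initial conditions: a_0 = -1, a_1 = 0.
Setting the coefficient of each power of x to zero and solving order by order (substituting the coefficients already found):
  x^0: 2 a_2 - 2 a_0 = 0  ->  2 a_2 = 2 a_0 = -2  ->  a_2 = -1
  x^1: 6 a_3 - 2 a_1 = 0  ->  6 a_3 = 2 a_1 = 0  ->  a_3 = 0
  x^2: 12 a_4 - 2 a_2 = 0  ->  12 a_4 = 2 a_2 = -2  ->  a_4 = -1/6
  x^3: 20 a_5 - 2 a_3 = 0  ->  20 a_5 = 2 a_3 = 0  ->  a_5 = 0
Truncated series: y(x) = -1 - x^2 - (1/6) x^4 + O(x^6).

a_0 = -1; a_1 = 0; a_2 = -1; a_3 = 0; a_4 = -1/6; a_5 = 0


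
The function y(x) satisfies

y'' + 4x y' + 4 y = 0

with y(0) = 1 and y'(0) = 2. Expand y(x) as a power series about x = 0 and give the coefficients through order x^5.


Ansatz: y(x) = sum_{n>=0} a_n x^n, so y'(x) = sum_{n>=1} n a_n x^(n-1) and y''(x) = sum_{n>=2} n(n-1) a_n x^(n-2).
Substitute into P(x) y'' + Q(x) y' + R(x) y = 0 with P(x) = 1, Q(x) = 4x, R(x) = 4, and match powers of x.
Initial conditions: a_0 = 1, a_1 = 2.
Setting the coefficient of each power of x to zero and solving order by order (substituting the coefficients already found):
  x^0: 2 a_2 + 4 a_0 = 0  ->  2 a_2 = -4 a_0 = -4  ->  a_2 = -2
  x^1: 6 a_3 + 8 a_1 = 0  ->  6 a_3 = -8 a_1 = -16  ->  a_3 = -8/3
  x^2: 12 a_4 + 12 a_2 = 0  ->  12 a_4 = -12 a_2 = 24  ->  a_4 = 2
  x^3: 20 a_5 + 16 a_3 = 0  ->  20 a_5 = -16 a_3 = 128/3  ->  a_5 = 32/15
Truncated series: y(x) = 1 + 2 x - 2 x^2 - (8/3) x^3 + 2 x^4 + (32/15) x^5 + O(x^6).

a_0 = 1; a_1 = 2; a_2 = -2; a_3 = -8/3; a_4 = 2; a_5 = 32/15


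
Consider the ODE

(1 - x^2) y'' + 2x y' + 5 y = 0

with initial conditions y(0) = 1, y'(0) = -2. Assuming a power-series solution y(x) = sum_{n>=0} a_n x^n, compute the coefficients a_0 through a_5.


Ansatz: y(x) = sum_{n>=0} a_n x^n, so y'(x) = sum_{n>=1} n a_n x^(n-1) and y''(x) = sum_{n>=2} n(n-1) a_n x^(n-2).
Substitute into P(x) y'' + Q(x) y' + R(x) y = 0 with P(x) = 1 - x^2, Q(x) = 2x, R(x) = 5, and match powers of x.
Initial conditions: a_0 = 1, a_1 = -2.
Setting the coefficient of each power of x to zero and solving order by order (substituting the coefficients already found):
  x^0: 2 a_2 + 5 a_0 = 0  ->  2 a_2 = -5 a_0 = -5  ->  a_2 = -5/2
  x^1: 6 a_3 + 7 a_1 = 0  ->  6 a_3 = -7 a_1 = 14  ->  a_3 = 7/3
  x^2: 12 a_4 + 7 a_2 = 0  ->  12 a_4 = -7 a_2 = 35/2  ->  a_4 = 35/24
  x^3: 20 a_5 + 5 a_3 = 0  ->  20 a_5 = -5 a_3 = -35/3  ->  a_5 = -7/12
Truncated series: y(x) = 1 - 2 x - (5/2) x^2 + (7/3) x^3 + (35/24) x^4 - (7/12) x^5 + O(x^6).

a_0 = 1; a_1 = -2; a_2 = -5/2; a_3 = 7/3; a_4 = 35/24; a_5 = -7/12


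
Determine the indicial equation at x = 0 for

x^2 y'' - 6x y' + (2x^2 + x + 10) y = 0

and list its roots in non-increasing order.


Divide by x^2 to reach normal form y'' + P_1(x) y' + P_2(x) y = 0 with P_1(x) = -6/x and P_2(x) = 2 + 1/x + 10/x^2.
x = 0 is a singular point because the y'-coefficient -6/x has a pole at x = 0 and the y-coefficient 2 + 1/x + 10/x^2 has a pole at x = 0.
It is a regular singular point because x P_1(x) = p(x) = -6 and x^2 P_2(x) = q(x) = 2x^2 + x + 10 are polynomials, hence analytic at x = 0.
p(0) = -6,  q(0) = 10.
Indicial equation: r(r-1) + p(0) r + q(0) = 0, i.e. r^2 + (p(0) - 1) r + q(0) = 0, i.e. r^2 - 7 r + 10 = 0.
Discriminant: (-7)^2 - 4(10) = 9, so r = (7 ± 3)/2.
Solving: r_1 = 5, r_2 = 2.

indicial: r^2 - 7 r + 10 = 0; roots r_1 = 5, r_2 = 2


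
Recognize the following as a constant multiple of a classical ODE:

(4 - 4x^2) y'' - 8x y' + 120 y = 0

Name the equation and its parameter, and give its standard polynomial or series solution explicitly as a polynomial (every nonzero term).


All three coefficients share the factor 4; dividing through by 4 gives  (1 - x^2) y'' - 2x y' + 30 y = 0.
This matches the Legendre equation (1 - x^2) y'' - 2x y' + n(n+1) y = 0 (note the -2x y' term) with n(n+1) = 30, so n = 5; the polynomial solution is P_5(x).
With y = sum_k a_k x^k, matching x^k gives (k+2)(k+1) a_{k+2} = [k(k+1) - n(n+1)] a_k = (k - 5)(k + 6) a_k. The right side vanishes at k = 5, so the series with the parity of 5 terminates at degree 5.
Standard normalization (P_n(1) = 1): leading coefficient (2n)!/(2^n (n!)^2) = 3628800/(32*14400) = 63/8, so a_5 = 63/8. Work downward with a_k = (k+1)(k+2) a_{k+2} / ((k - 5)(k + 6)):
  a_3 = (4)(5)(63/8) / ((3 - 5)(3 + 6)) = (315/2)/(-18) = -35/4
  a_1 = (2)(3)(-35/4) / ((1 - 5)(1 + 6)) = (-105/2)/(-28) = 15/8
Hence P_5(x) = 63 x^5/8 - 35 x^3/4 + 15 x/8.

P_5(x); series = 63 x^5/8 - 35 x^3/4 + 15 x/8


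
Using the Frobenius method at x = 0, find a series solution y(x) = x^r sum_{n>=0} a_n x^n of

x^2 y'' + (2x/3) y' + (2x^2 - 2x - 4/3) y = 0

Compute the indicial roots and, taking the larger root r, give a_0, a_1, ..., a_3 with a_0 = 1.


Write in Frobenius form y'' + (p(x)/x) y' + (q(x)/x^2) y = 0:
  p(x) = 2/3,  q(x) = 2x^2 - 2x - 4/3.
Indicial equation: r(r-1) + (2/3) r + (-4/3) = 0 -> roots r_1 = 4/3, r_2 = -1.
Take r = r_1 = 4/3. Let y(x) = x^r sum_{n>=0} a_n x^n with a_0 = 1.
Substitute y = x^r sum a_n x^n and match x^{r+n}. The recurrence is
  D(n) a_n - 2 a_{n-1} + 2 a_{n-2} = 0,  where D(n) = (r+n)(r+n-1) + (2/3)(r+n) + (-4/3).
  a_n = [2 a_{n-1} - 2 a_{n-2}] / D(n).
Since the indicial polynomial factors as (r - r_1)(r - r_2), D(n) = (r_1 + n - r_1)(r_1 + n - r_2) = n(n + 7/3).
Evaluating step by step (a_0 = 1):
  n = 1: D(1) = 1(1 + 7/3) = 10/3; numerator = 2(1) = 2; a_1 = (2)/(10/3) = 3/5
  n = 2: D(2) = 2(2 + 7/3) = 26/3; numerator = 2(3/5) - 2(1) = -4/5; a_2 = (-4/5)/(26/3) = -6/65
  n = 3: D(3) = 3(3 + 7/3) = 16; numerator = 2(-6/65) - 2(3/5) = -18/13; a_3 = (-18/13)/(16) = -9/104

r = 4/3; a_0 = 1; a_1 = 3/5; a_2 = -6/65; a_3 = -9/104
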